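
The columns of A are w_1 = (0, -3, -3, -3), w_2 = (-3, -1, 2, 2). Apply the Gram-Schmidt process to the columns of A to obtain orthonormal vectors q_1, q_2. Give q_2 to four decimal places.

q_1 = w_1/‖w_1‖ = (0, -3, -3, -3)/5.1962 = (0.0000, -0.5774, -0.5774, -0.5774).
r_{12} = q_1·w_2 = -1.7321.
u_2 = w_2 + 1.7321·q_1 = (-3.0000, -2.0000, 1.0000, 1.0000).
‖u_2‖ = 3.8730, so q_2 = (-0.7746, -0.5164, 0.2582, 0.2582).

q_2 = (-0.7746, -0.5164, 0.2582, 0.2582)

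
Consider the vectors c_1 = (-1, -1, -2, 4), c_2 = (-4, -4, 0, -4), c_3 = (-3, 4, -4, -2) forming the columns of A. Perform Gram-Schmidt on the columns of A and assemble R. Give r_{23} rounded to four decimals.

r_{23} = 0.5415

q_1 = c_1/‖c_1‖ = (-1, -1, -2, 4)/4.6904 = (-0.2132, -0.2132, -0.4264, 0.8528).
r_{12} = q_1·c_2 = -1.7056.
u_2 = c_2 + 1.7056·q_1 = (-4.3636, -4.3636, -0.7273, -2.5455).
‖u_2‖ = 6.7150, so q_2 = (-0.6498, -0.6498, -0.1083, -0.3791).
r_{23} = q_2·c_3 = 0.5415.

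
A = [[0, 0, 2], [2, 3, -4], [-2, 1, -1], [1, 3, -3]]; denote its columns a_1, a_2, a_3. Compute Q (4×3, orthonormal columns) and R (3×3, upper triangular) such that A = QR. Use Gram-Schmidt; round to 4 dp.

Q = [[0.0000, 0.0000, 0.9533], [0.6667, 0.3923, -0.1914], [-0.6667, 0.6941, -0.0820], [0.3333, 0.6036, 0.2188]], R = [[3.0000, 2.3333, -3.0000], [0.0000, 3.6818, -4.0741], [0.0000, 0.0000, 2.0980]]

a_1 = (0, 2, -2, 1); ‖a_1‖ = 3.0000, so q_1 = (0.0000, 0.6667, -0.6667, 0.3333).
q_1·a_2 = 0.0000·0 + 0.6667·3 + (-0.6667)·1 + 0.3333·3 = 2.3333.
u_2 = a_2 − 2.3333·q_1 = (0.0000, 1.4444, 2.5556, 2.2222).
‖u_2‖ = 3.6818, so q_2 = (0.0000, 0.3923, 0.6941, 0.6036).
q_1·a_3 = 0.0000·2 + 0.6667·(-4) + (-0.6667)·(-1) + 0.3333·(-3) = -3.0000; q_2·a_3 = 0.0000·2 + 0.3923·(-4) + 0.6941·(-1) + 0.6036·(-3) = -4.0741.
u_3 = a_3 + 3.0000·q_1 + 4.0741·q_2 = (2.0000, -0.4016, -0.1721, 0.4590).
‖u_3‖ = 2.0980, so q_3 = (0.9533, -0.1914, -0.0820, 0.2188).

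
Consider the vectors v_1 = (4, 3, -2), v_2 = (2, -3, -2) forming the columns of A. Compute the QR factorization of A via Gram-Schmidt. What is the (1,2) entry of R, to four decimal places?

r_{12} = 0.5571

v_1 = (4, 3, -2); ‖v_1‖ = 5.3852, so q_1 = (0.7428, 0.5571, -0.3714).
r_{12} = q_1·v_2 = 0.5571.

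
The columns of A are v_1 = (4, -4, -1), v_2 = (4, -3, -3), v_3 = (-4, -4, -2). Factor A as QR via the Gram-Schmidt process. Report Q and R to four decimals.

v_1 = (4, -4, -1); ‖v_1‖ = 5.7446, so e_1 = (0.6963, -0.6963, -0.1741).
e_1·v_2 = 0.6963·4 + (-0.6963)·(-3) + (-0.1741)·(-3) = 5.3964.
u_2 = v_2 − 5.3964·e_1 = (0.2424, 0.7576, -2.0606).
‖u_2‖ = 2.2088, so e_2 = (0.1098, 0.3430, -0.9329).
e_1·v_3 = 0.6963·(-4) + (-0.6963)·(-4) + (-0.1741)·(-2) = 0.3482; e_2·v_3 = 0.1098·(-4) + 0.3430·(-4) + (-0.9329)·(-2) = 0.0549.
u_3 = v_3 − 0.3482·e_1 − 0.0549·e_2 = (-4.2484, -3.7764, -1.8882).
‖u_3‖ = 5.9896, so e_3 = (-0.7093, -0.6305, -0.3152).

Q = [[0.6963, 0.1098, -0.7093], [-0.6963, 0.3430, -0.6305], [-0.1741, -0.9329, -0.3152]], R = [[5.7446, 5.3964, 0.3482], [0.0000, 2.2088, 0.0549], [0.0000, 0.0000, 5.9896]]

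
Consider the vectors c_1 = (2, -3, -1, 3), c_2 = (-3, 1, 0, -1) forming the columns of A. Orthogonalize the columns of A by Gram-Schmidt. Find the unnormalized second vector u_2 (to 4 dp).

u_2 = (-1.9565, -0.5652, -0.5217, 0.5652)

c_1 = (2, -3, -1, 3); ‖c_1‖ = 4.7958, so e_1 = (0.4170, -0.6255, -0.2085, 0.6255).
e_1·c_2 = 0.4170·(-3) + (-0.6255)·1 + (-0.2085)·0 + 0.6255·(-1) = -2.5022.
u_2 = c_2 + 2.5022·e_1 = (-1.9565, -0.5652, -0.5217, 0.5652).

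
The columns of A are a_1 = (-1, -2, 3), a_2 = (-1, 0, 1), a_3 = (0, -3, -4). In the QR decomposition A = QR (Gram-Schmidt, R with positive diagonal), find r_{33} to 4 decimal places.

r_{33} = 4.0415

q_1 = a_1/‖a_1‖ = (-1, -2, 3)/3.7417 = (-0.2673, -0.5345, 0.8018).
r_{12} = q_1·a_2 = 1.0690.
u_2 = a_2 − 1.0690·q_1 = (-0.7143, 0.5714, 0.1429).
‖u_2‖ = 0.9258, so q_2 = (-0.7715, 0.6172, 0.1543).
r_{13} = q_1·a_3 = -1.6036; r_{23} = q_2·a_3 = -2.4689.
u_3 = a_3 + 1.6036·q_1 + 2.4689·q_2 = (-2.3333, -2.3333, -2.3333).
r_{33} = ‖u_3‖ = 4.0415.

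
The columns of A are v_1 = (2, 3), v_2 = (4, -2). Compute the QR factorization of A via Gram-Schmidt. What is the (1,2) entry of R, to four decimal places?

v_1 = (2, 3); ‖v_1‖ = 3.6056, so q_1 = (0.5547, 0.8321).
r_{12} = q_1·v_2 = 0.5547.

r_{12} = 0.5547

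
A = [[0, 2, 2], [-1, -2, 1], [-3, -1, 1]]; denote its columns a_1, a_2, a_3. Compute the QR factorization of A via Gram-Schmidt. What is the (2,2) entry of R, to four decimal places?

a_1 = (0, -1, -3); ‖a_1‖ = 3.1623, so q_1 = (0.0000, -0.3162, -0.9487).
q_1·a_2 = 0.0000·2 + (-0.3162)·(-2) + (-0.9487)·(-1) = 1.5811.
u_2 = a_2 − 1.5811·q_1 = (2.0000, -1.5000, 0.5000).
r_{22} = ‖u_2‖ = 2.5495.

r_{22} = 2.5495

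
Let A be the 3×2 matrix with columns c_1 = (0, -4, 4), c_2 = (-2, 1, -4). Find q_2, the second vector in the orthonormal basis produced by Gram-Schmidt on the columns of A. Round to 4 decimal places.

q_1 = c_1/‖c_1‖ = (0, -4, 4)/5.6569 = (0.0000, -0.7071, 0.7071).
r_{12} = q_1·c_2 = -3.5355.
u_2 = c_2 + 3.5355·q_1 = (-2.0000, -1.5000, -1.5000).
‖u_2‖ = 2.9155, so q_2 = (-0.6860, -0.5145, -0.5145).

q_2 = (-0.6860, -0.5145, -0.5145)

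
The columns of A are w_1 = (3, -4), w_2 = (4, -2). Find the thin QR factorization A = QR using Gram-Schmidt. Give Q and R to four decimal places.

Q = [[0.6000, 0.8000], [-0.8000, 0.6000]], R = [[5.0000, 4.0000], [0.0000, 2.0000]]

q_1 = w_1/‖w_1‖ = (3, -4)/5.0000 = (0.6000, -0.8000).
r_{12} = q_1·w_2 = 4.0000.
u_2 = w_2 − 4.0000·q_1 = (1.6000, 1.2000).
‖u_2‖ = 2.0000, so q_2 = (0.8000, 0.6000).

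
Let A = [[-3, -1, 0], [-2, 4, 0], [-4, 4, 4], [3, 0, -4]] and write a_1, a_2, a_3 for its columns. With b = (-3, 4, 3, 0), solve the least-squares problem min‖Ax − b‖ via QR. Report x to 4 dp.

e_1 = a_1/‖a_1‖ = (-3, -2, -4, 3)/6.1644 = (-0.4867, -0.3244, -0.6489, 0.4867).
r_{12} = e_1·a_2 = -3.4066.
u_2 = a_2 + 3.4066·e_1 = (-2.6579, 2.8947, 1.7895, 1.6579).
‖u_2‖ = 4.6254, so e_2 = (-0.5746, 0.6258, 0.3869, 0.3584).
r_{13} = e_1·a_3 = -4.5422; r_{23} = e_2·a_3 = 0.1138.
u_3 = a_3 + 4.5422·e_1 − 0.1138·e_2 = (-2.1451, -1.5449, 1.0086, -1.8303).
‖u_3‖ = 3.3698, so e_3 = (-0.6366, -0.4585, 0.2993, -0.5431).
Qᵀb = (-1.7844, 5.3878, 0.9739).
Back-substitute: x_3 = 0.9739/3.3698 = 0.2890.
x_2 = (5.3878 − 0.1138·0.2890)/4.6254 = 1.1577.
x_1 = (-1.7844 + 3.4066·1.1577 + 4.5422·0.2890)/6.1644 = 0.5633.

x = (0.5633, 1.1577, 0.2890)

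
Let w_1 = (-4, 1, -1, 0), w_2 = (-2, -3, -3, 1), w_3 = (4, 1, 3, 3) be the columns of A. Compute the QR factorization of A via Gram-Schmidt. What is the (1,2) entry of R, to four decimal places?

w_1 = (-4, 1, -1, 0); ‖w_1‖ = 4.2426, so e_1 = (-0.9428, 0.2357, -0.2357, 0.0000).
r_{12} = e_1·w_2 = 1.8856.

r_{12} = 1.8856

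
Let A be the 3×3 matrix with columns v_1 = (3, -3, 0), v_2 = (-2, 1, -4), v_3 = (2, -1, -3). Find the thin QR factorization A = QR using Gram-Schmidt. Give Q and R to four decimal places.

e_1 = v_1/‖v_1‖ = (3, -3, 0)/4.2426 = (0.7071, -0.7071, 0.0000).
r_{12} = e_1·v_2 = -2.1213.
u_2 = v_2 + 2.1213·e_1 = (-0.5000, -0.5000, -4.0000).
‖u_2‖ = 4.0620, so e_2 = (-0.1231, -0.1231, -0.9847).
r_{13} = e_1·v_3 = 2.1213; r_{23} = e_2·v_3 = 2.8311.
u_3 = v_3 − 2.1213·e_1 − 2.8311·e_2 = (0.8485, 0.8485, -0.2121).
‖u_3‖ = 1.2185, so e_3 = (0.6963, 0.6963, -0.1741).

Q = [[0.7071, -0.1231, 0.6963], [-0.7071, -0.1231, 0.6963], [0.0000, -0.9847, -0.1741]], R = [[4.2426, -2.1213, 2.1213], [0.0000, 4.0620, 2.8311], [0.0000, 0.0000, 1.2185]]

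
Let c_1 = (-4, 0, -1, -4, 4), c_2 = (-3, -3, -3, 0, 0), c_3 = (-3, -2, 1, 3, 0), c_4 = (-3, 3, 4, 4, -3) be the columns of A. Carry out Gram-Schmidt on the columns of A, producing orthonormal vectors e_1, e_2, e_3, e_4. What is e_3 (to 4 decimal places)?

e_1 = c_1/‖c_1‖ = (-4, 0, -1, -4, 4)/7.0000 = (-0.5714, 0.0000, -0.1429, -0.5714, 0.5714).
r_{12} = e_1·c_2 = 2.1429.
u_2 = c_2 − 2.1429·e_1 = (-1.7755, -3.0000, -2.6939, 1.2245, -1.2245).
‖u_2‖ = 4.7337, so e_2 = (-0.3751, -0.6338, -0.5691, 0.2587, -0.2587).
r_{13} = e_1·c_3 = -0.1429; r_{23} = e_2·c_3 = 2.5997.
u_3 = c_3 + 0.1429·e_1 − 2.5997·e_2 = (-2.1066, -0.3525, 2.4590, 2.2459, 0.7541).
‖u_3‖ = 4.0276, so e_3 = (-0.5230, -0.0875, 0.6105, 0.5576, 0.1872).

e_3 = (-0.5230, -0.0875, 0.6105, 0.5576, 0.1872)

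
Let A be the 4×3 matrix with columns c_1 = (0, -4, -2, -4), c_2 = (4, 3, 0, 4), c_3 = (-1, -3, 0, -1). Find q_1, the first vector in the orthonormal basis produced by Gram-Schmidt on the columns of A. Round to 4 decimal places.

q_1 = c_1/‖c_1‖ = (0, -4, -2, -4)/6.0000 = (0.0000, -0.6667, -0.3333, -0.6667).

q_1 = (0.0000, -0.6667, -0.3333, -0.6667)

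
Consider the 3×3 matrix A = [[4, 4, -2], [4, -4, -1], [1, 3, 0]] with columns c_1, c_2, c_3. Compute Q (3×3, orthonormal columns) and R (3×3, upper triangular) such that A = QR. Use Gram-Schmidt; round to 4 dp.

Q = [[0.6963, 0.5698, -0.4364], [0.6963, -0.6838, 0.2182], [0.1741, 0.4558, 0.8729]], R = [[5.7446, 0.5222, -2.0889], [0.0000, 6.3818, -0.4558], [0.0000, 0.0000, 0.6547]]

c_1 = (4, 4, 1); ‖c_1‖ = 5.7446, so e_1 = (0.6963, 0.6963, 0.1741).
e_1·c_2 = 0.6963·4 + 0.6963·(-4) + 0.1741·3 = 0.5222.
u_2 = c_2 − 0.5222·e_1 = (3.6364, -4.3636, 2.9091).
‖u_2‖ = 6.3818, so e_2 = (0.5698, -0.6838, 0.4558).
e_1·c_3 = 0.6963·(-2) + 0.6963·(-1) + 0.1741·0 = -2.0889; e_2·c_3 = 0.5698·(-2) + (-0.6838)·(-1) + 0.4558·0 = -0.4558.
u_3 = c_3 + 2.0889·e_1 + 0.4558·e_2 = (-0.2857, 0.1429, 0.5714).
‖u_3‖ = 0.6547, so e_3 = (-0.4364, 0.2182, 0.8729).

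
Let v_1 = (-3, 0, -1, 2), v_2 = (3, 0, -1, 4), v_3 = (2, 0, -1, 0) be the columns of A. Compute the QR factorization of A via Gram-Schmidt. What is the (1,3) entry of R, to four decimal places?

v_1 = (-3, 0, -1, 2); ‖v_1‖ = 3.7417, so q_1 = (-0.8018, 0.0000, -0.2673, 0.5345).
r_{13} = q_1·v_3 = -1.3363.

r_{13} = -1.3363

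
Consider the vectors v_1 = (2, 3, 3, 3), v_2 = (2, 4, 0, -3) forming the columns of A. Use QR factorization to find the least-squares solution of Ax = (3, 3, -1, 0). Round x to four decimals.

v_1 = (2, 3, 3, 3); ‖v_1‖ = 5.5678, so q_1 = (0.3592, 0.5388, 0.5388, 0.5388).
q_1·v_2 = 0.3592·2 + 0.5388·4 + 0.5388·0 + 0.5388·(-3) = 1.2572.
u_2 = v_2 − 1.2572·q_1 = (1.5484, 3.3226, -0.6774, -3.6774).
‖u_2‖ = 5.2363, so q_2 = (0.2957, 0.6345, -0.1294, -0.7023).
Qᵀb = (2.1553, 2.9200).
Back-substitute: x_2 = 2.9200/5.2363 = 0.5576.
x_1 = (2.1553 − 1.2572·0.5576)/5.5678 = 0.2612.

x = (0.2612, 0.5576)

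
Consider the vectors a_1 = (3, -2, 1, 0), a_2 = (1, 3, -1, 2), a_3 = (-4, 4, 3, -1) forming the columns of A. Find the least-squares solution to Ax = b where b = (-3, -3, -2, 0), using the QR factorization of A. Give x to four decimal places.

x = (-1.4000, -0.9111, -0.6444)

q_1 = a_1/‖a_1‖ = (3, -2, 1, 0)/3.7417 = (0.8018, -0.5345, 0.2673, 0.0000).
r_{12} = q_1·a_2 = -1.0690.
u_2 = a_2 + 1.0690·q_1 = (1.8571, 2.4286, -0.7143, 2.0000).
‖u_2‖ = 3.7225, so q_2 = (0.4989, 0.6524, -0.1919, 0.5373).
r_{13} = q_1·a_3 = -4.5434; r_{23} = q_2·a_3 = -0.4989.
u_3 = a_3 + 4.5434·q_1 + 0.4989·q_2 = (-0.1082, 1.8969, 4.1186, -0.7320).
‖u_3‖ = 4.5944, so q_3 = (-0.0236, 0.4129, 0.8964, -0.1593).
Qᵀb = (-1.3363, -3.0701, -2.9608).
Back-substitute: x_3 = -2.9608/4.5944 = -0.6444.
x_2 = (-3.0701 + 0.4989·(-0.6444))/3.7225 = -0.9111.
x_1 = (-1.3363 + 1.0690·(-0.9111) + 4.5434·(-0.6444))/3.7417 = -1.4000.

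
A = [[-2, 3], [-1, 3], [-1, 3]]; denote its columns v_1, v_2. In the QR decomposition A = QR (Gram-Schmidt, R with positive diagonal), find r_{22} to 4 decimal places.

r_{22} = 1.7321

e_1 = v_1/‖v_1‖ = (-2, -1, -1)/2.4495 = (-0.8165, -0.4082, -0.4082).
r_{12} = e_1·v_2 = -4.8990.
u_2 = v_2 + 4.8990·e_1 = (-1.0000, 1.0000, 1.0000).
r_{22} = ‖u_2‖ = 1.7321.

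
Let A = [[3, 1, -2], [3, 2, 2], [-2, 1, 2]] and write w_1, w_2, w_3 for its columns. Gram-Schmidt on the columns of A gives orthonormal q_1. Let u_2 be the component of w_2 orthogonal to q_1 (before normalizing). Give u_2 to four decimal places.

u_2 = (0.0455, 1.0455, 1.6364)

q_1 = w_1/‖w_1‖ = (3, 3, -2)/4.6904 = (0.6396, 0.6396, -0.4264).
r_{12} = q_1·w_2 = 1.4924.
u_2 = w_2 − 1.4924·q_1 = (0.0455, 1.0455, 1.6364).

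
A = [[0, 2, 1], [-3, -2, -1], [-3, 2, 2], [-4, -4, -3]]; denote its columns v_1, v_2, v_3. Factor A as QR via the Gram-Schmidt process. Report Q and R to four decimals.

q_1 = v_1/‖v_1‖ = (0, -3, -3, -4)/5.8310 = (0.0000, -0.5145, -0.5145, -0.6860).
r_{12} = q_1·v_2 = 2.7440.
u_2 = v_2 − 2.7440·q_1 = (2.0000, -0.5882, 3.4118, -2.1176).
‖u_2‖ = 4.5244, so q_2 = (0.4420, -0.1300, 0.7541, -0.4680).
r_{13} = q_1·v_3 = 1.5435; r_{23} = q_2·v_3 = 3.4843.
u_3 = v_3 − 1.5435·q_1 − 3.4843·q_2 = (-0.5402, 0.2471, 0.1667, -0.3103).
‖u_3‖ = 0.6907, so q_3 = (-0.7822, 0.3578, 0.2413, -0.4493).

Q = [[0.0000, 0.4420, -0.7822], [-0.5145, -0.1300, 0.3578], [-0.5145, 0.7541, 0.2413], [-0.6860, -0.4680, -0.4493]], R = [[5.8310, 2.7440, 1.5435], [0.0000, 4.5244, 3.4843], [0.0000, 0.0000, 0.6907]]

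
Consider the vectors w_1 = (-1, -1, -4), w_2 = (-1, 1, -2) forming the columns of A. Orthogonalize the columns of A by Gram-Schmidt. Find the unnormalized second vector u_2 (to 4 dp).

u_2 = (-0.5556, 1.4444, -0.2222)

w_1 = (-1, -1, -4); ‖w_1‖ = 4.2426, so q_1 = (-0.2357, -0.2357, -0.9428).
q_1·w_2 = (-0.2357)·(-1) + (-0.2357)·1 + (-0.9428)·(-2) = 1.8856.
u_2 = w_2 − 1.8856·q_1 = (-0.5556, 1.4444, -0.2222).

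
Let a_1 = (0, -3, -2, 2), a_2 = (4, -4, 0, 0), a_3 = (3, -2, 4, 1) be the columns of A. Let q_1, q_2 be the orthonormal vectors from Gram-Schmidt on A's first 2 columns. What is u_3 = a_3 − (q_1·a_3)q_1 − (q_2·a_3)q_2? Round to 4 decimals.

q_1 = a_1/‖a_1‖ = (0, -3, -2, 2)/4.1231 = (0.0000, -0.7276, -0.4851, 0.4851).
r_{12} = q_1·a_2 = 2.9104.
u_2 = a_2 − 2.9104·q_1 = (4.0000, -1.8824, 1.4118, -1.4118).
‖u_2‖ = 4.8507, so q_2 = (0.8246, -0.3881, 0.2910, -0.2910).
r_{13} = q_1·a_3 = 0.0000; r_{23} = q_2·a_3 = 4.1231.
u_3 = a_3 + 0.0000·q_1 − 4.1231·q_2 = (-0.4000, -0.4000, 2.8000, 2.2000).

u_3 = (-0.4000, -0.4000, 2.8000, 2.2000)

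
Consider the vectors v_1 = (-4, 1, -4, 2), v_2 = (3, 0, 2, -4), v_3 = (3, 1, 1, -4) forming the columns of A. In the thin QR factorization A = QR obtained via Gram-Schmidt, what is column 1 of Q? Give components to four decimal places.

v_1 = (-4, 1, -4, 2); ‖v_1‖ = 6.0828, so e_1 = (-0.6576, 0.1644, -0.6576, 0.3288).

e_1 = (-0.6576, 0.1644, -0.6576, 0.3288)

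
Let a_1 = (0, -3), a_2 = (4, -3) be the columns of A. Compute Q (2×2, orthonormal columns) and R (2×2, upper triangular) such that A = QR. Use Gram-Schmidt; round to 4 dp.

e_1 = a_1/‖a_1‖ = (0, -3)/3.0000 = (0.0000, -1.0000).
r_{12} = e_1·a_2 = 3.0000.
u_2 = a_2 − 3.0000·e_1 = (4.0000, 0.0000).
‖u_2‖ = 4.0000, so e_2 = (1.0000, 0.0000).

Q = [[0.0000, 1.0000], [-1.0000, 0.0000]], R = [[3.0000, 3.0000], [0.0000, 4.0000]]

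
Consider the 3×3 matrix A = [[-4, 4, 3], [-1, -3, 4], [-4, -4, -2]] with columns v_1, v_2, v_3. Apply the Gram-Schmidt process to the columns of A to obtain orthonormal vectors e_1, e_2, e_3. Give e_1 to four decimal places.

v_1 = (-4, -1, -4); ‖v_1‖ = 5.7446, so e_1 = (-0.6963, -0.1741, -0.6963).

e_1 = (-0.6963, -0.1741, -0.6963)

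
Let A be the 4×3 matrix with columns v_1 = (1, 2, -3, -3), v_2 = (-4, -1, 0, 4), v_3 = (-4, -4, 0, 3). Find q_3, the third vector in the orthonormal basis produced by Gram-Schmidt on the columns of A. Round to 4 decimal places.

q_3 = (-0.1462, -0.8789, -0.2687, -0.3660)

v_1 = (1, 2, -3, -3); ‖v_1‖ = 4.7958, so q_1 = (0.2085, 0.4170, -0.6255, -0.6255).
q_1·v_2 = 0.2085·(-4) + 0.4170·(-1) + (-0.6255)·0 + (-0.6255)·4 = -3.7533.
u_2 = v_2 + 3.7533·q_1 = (-3.2174, 0.5652, -2.3478, 1.6522).
‖u_2‖ = 4.3489, so q_2 = (-0.7398, 0.1300, -0.5399, 0.3799).
q_1·v_3 = 0.2085·(-4) + 0.4170·(-4) + (-0.6255)·0 + (-0.6255)·3 = -4.3788; q_2·v_3 = (-0.7398)·(-4) + 0.1300·(-4) + (-0.5399)·0 + 0.3799·3 = 3.5791.
u_3 = v_3 + 4.3788·q_1 − 3.5791·q_2 = (-0.4391, -2.6391, -0.8069, -1.0989).
‖u_3‖ = 3.0027, so q_3 = (-0.1462, -0.8789, -0.2687, -0.3660).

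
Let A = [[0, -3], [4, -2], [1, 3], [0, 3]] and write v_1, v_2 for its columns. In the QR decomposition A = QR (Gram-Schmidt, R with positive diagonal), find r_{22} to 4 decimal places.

q_1 = v_1/‖v_1‖ = (0, 4, 1, 0)/4.1231 = (0.0000, 0.9701, 0.2425, 0.0000).
r_{12} = q_1·v_2 = -1.2127.
u_2 = v_2 + 1.2127·q_1 = (-3.0000, -0.8235, 3.2941, 3.0000).
r_{22} = ‖u_2‖ = 5.4341.

r_{22} = 5.4341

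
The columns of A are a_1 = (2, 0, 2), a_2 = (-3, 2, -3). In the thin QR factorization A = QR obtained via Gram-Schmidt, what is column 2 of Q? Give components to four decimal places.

e_2 = (0.0000, 1.0000, 0.0000)

e_1 = a_1/‖a_1‖ = (2, 0, 2)/2.8284 = (0.7071, 0.0000, 0.7071).
r_{12} = e_1·a_2 = -4.2426.
u_2 = a_2 + 4.2426·e_1 = (0.0000, 2.0000, 0.0000).
‖u_2‖ = 2.0000, so e_2 = (0.0000, 1.0000, 0.0000).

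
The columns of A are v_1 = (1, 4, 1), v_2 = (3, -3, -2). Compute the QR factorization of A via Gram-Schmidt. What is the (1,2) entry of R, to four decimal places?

r_{12} = -2.5927

v_1 = (1, 4, 1); ‖v_1‖ = 4.2426, so e_1 = (0.2357, 0.9428, 0.2357).
r_{12} = e_1·v_2 = -2.5927.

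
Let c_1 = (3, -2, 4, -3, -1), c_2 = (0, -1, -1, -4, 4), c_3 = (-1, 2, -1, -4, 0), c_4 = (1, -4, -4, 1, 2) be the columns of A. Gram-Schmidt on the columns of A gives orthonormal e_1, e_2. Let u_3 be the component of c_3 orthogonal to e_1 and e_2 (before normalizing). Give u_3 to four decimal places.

c_1 = (3, -2, 4, -3, -1); ‖c_1‖ = 6.2450, so e_1 = (0.4804, -0.3203, 0.6405, -0.4804, -0.1601).
e_1·c_2 = 0.4804·0 + (-0.3203)·(-1) + 0.6405·(-1) + (-0.4804)·(-4) + (-0.1601)·4 = 0.9608.
u_2 = c_2 − 0.9608·e_1 = (-0.4615, -0.6923, -1.6154, -3.5385, 4.1538).
‖u_2‖ = 5.7513, so e_2 = (-0.0803, -0.1204, -0.2809, -0.6153, 0.7223).
e_1·c_3 = 0.4804·(-1) + (-0.3203)·2 + 0.6405·(-1) + (-0.4804)·(-4) + (-0.1601)·0 = 0.1601; e_2·c_3 = (-0.0803)·(-1) + (-0.1204)·2 + (-0.2809)·(-1) + (-0.6153)·(-4) + 0.7223·0 = 2.5814.
u_3 = c_3 − 0.1601·e_1 − 2.5814·e_2 = (-0.8698, 2.3620, -0.3775, -2.3349, -1.8388).

u_3 = (-0.8698, 2.3620, -0.3775, -2.3349, -1.8388)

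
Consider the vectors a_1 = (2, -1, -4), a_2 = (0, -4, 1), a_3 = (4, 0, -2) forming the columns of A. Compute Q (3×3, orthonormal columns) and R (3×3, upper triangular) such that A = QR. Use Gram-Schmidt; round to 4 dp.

Q = [[0.4364, 0.0000, 0.8997], [-0.2182, -0.9701, 0.1059], [-0.8729, 0.2425, 0.4234]], R = [[4.5826, 0.0000, 3.4915], [0.0000, 4.1231, -0.4851], [0.0000, 0.0000, 2.7521]]

a_1 = (2, -1, -4); ‖a_1‖ = 4.5826, so e_1 = (0.4364, -0.2182, -0.8729).
e_1·a_2 = 0.4364·0 + (-0.2182)·(-4) + (-0.8729)·1 = 0.0000.
u_2 = a_2 + 0.0000·e_1 = (0.0000, -4.0000, 1.0000).
‖u_2‖ = 4.1231, so e_2 = (0.0000, -0.9701, 0.2425).
e_1·a_3 = 0.4364·4 + (-0.2182)·0 + (-0.8729)·(-2) = 3.4915; e_2·a_3 = 0.0000·4 + (-0.9701)·0 + 0.2425·(-2) = -0.4851.
u_3 = a_3 − 3.4915·e_1 + 0.4851·e_2 = (2.4762, 0.2913, 1.1653).
‖u_3‖ = 2.7521, so e_3 = (0.8997, 0.1059, 0.4234).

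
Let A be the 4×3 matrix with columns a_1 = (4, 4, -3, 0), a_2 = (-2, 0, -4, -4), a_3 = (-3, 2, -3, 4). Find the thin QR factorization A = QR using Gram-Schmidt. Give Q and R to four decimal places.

Q = [[0.6247, -0.4006, -0.5543], [0.6247, -0.0654, 0.2502], [-0.4685, -0.6213, -0.4054], [0.0000, -0.6703, 0.6825]], R = [[6.4031, 0.6247, 0.7809], [0.0000, 5.9674, 0.2534], [0.0000, 0.0000, 6.1095]]

q_1 = a_1/‖a_1‖ = (4, 4, -3, 0)/6.4031 = (0.6247, 0.6247, -0.4685, 0.0000).
r_{12} = q_1·a_2 = 0.6247.
u_2 = a_2 − 0.6247·q_1 = (-2.3902, -0.3902, -3.7073, -4.0000).
‖u_2‖ = 5.9674, so q_2 = (-0.4006, -0.0654, -0.6213, -0.6703).
r_{13} = q_1·a_3 = 0.7809; r_{23} = q_2·a_3 = 0.2534.
u_3 = a_3 − 0.7809·q_1 − 0.2534·q_2 = (-3.3863, 1.5288, -2.4767, 4.1699).
‖u_3‖ = 6.1095, so q_3 = (-0.5543, 0.2502, -0.4054, 0.6825).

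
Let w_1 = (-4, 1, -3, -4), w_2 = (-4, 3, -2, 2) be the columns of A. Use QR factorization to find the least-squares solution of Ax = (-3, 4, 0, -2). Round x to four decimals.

x = (0.4120, 0.3938)

w_1 = (-4, 1, -3, -4); ‖w_1‖ = 6.4807, so q_1 = (-0.6172, 0.1543, -0.4629, -0.6172).
q_1·w_2 = (-0.6172)·(-4) + 0.1543·3 + (-0.4629)·(-2) + (-0.6172)·2 = 2.6232.
u_2 = w_2 − 2.6232·q_1 = (-2.3810, 2.5952, -0.7857, 3.6190).
‖u_2‖ = 5.1107, so q_2 = (-0.4659, 0.5078, -0.1537, 0.7081).
Qᵀb = (3.7033, 2.0126).
Back-substitute: x_2 = 2.0126/5.1107 = 0.3938.
x_1 = (3.7033 − 2.6232·0.3938)/6.4807 = 0.4120.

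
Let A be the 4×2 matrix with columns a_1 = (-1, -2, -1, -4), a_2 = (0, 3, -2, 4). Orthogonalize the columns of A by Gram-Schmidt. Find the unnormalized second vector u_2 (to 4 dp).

a_1 = (-1, -2, -1, -4); ‖a_1‖ = 4.6904, so e_1 = (-0.2132, -0.4264, -0.2132, -0.8528).
e_1·a_2 = (-0.2132)·0 + (-0.4264)·3 + (-0.2132)·(-2) + (-0.8528)·4 = -4.2640.
u_2 = a_2 + 4.2640·e_1 = (-0.9091, 1.1818, -2.9091, 0.3636).

u_2 = (-0.9091, 1.1818, -2.9091, 0.3636)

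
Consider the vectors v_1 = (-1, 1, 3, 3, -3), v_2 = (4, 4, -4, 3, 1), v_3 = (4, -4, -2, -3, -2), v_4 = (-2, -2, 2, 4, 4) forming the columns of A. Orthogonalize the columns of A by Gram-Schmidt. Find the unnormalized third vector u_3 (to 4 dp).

u_3 = (3.8493, -2.9307, -0.6294, -0.8256, -3.7151)

v_1 = (-1, 1, 3, 3, -3); ‖v_1‖ = 5.3852, so q_1 = (-0.1857, 0.1857, 0.5571, 0.5571, -0.5571).
q_1·v_2 = (-0.1857)·4 + 0.1857·4 + 0.5571·(-4) + 0.5571·3 + (-0.5571)·1 = -1.1142.
u_2 = v_2 + 1.1142·q_1 = (3.7931, 4.2069, -3.3793, 3.6207, 0.3793).
‖u_2‖ = 7.5338, so q_2 = (0.5035, 0.5584, -0.4486, 0.4806, 0.0503).
q_1·v_3 = (-0.1857)·4 + 0.1857·(-4) + 0.5571·(-2) + 0.5571·(-3) + (-0.5571)·(-2) = -3.1568; q_2·v_3 = 0.5035·4 + 0.5584·(-4) + (-0.4486)·(-2) + 0.4806·(-3) + 0.0503·(-2) = -0.8651.
u_3 = v_3 + 3.1568·q_1 + 0.8651·q_2 = (3.8493, -2.9307, -0.6294, -0.8256, -3.7151).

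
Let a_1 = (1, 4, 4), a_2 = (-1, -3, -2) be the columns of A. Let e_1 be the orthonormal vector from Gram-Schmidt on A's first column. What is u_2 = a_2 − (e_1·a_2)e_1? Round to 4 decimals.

u_2 = (-0.3636, -0.4545, 0.5455)

a_1 = (1, 4, 4); ‖a_1‖ = 5.7446, so e_1 = (0.1741, 0.6963, 0.6963).
e_1·a_2 = 0.1741·(-1) + 0.6963·(-3) + 0.6963·(-2) = -3.6556.
u_2 = a_2 + 3.6556·e_1 = (-0.3636, -0.4545, 0.5455).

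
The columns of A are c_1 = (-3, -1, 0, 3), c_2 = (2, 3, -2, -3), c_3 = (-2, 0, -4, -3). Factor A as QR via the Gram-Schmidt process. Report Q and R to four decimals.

Q = [[-0.6882, -0.2815, -0.3681], [-0.2294, 0.6862, -0.6036], [0.0000, -0.6686, -0.4195], [0.6882, -0.0528, -0.5693]], R = [[4.3589, -4.1295, -0.6882], [0.0000, 2.9912, 3.3959], [0.0000, 0.0000, 4.1224]]

c_1 = (-3, -1, 0, 3); ‖c_1‖ = 4.3589, so q_1 = (-0.6882, -0.2294, 0.0000, 0.6882).
q_1·c_2 = (-0.6882)·2 + (-0.2294)·3 + 0.0000·(-2) + 0.6882·(-3) = -4.1295.
u_2 = c_2 + 4.1295·q_1 = (-0.8421, 2.0526, -2.0000, -0.1579).
‖u_2‖ = 2.9912, so q_2 = (-0.2815, 0.6862, -0.6686, -0.0528).
q_1·c_3 = (-0.6882)·(-2) + (-0.2294)·0 + 0.0000·(-4) + 0.6882·(-3) = -0.6882; q_2·c_3 = (-0.2815)·(-2) + 0.6862·0 + (-0.6686)·(-4) + (-0.0528)·(-3) = 3.3959.
u_3 = c_3 + 0.6882·q_1 − 3.3959·q_2 = (-1.5176, -2.4882, -1.7294, -2.3471).
‖u_3‖ = 4.1224, so q_3 = (-0.3681, -0.6036, -0.4195, -0.5693).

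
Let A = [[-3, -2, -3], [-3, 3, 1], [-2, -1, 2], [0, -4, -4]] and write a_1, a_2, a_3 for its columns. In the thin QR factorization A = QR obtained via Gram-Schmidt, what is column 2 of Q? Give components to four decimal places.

q_2 = (-0.3903, 0.5232, -0.1993, -0.7309)

a_1 = (-3, -3, -2, 0); ‖a_1‖ = 4.6904, so q_1 = (-0.6396, -0.6396, -0.4264, 0.0000).
q_1·a_2 = (-0.6396)·(-2) + (-0.6396)·3 + (-0.4264)·(-1) + 0.0000·(-4) = -0.2132.
u_2 = a_2 + 0.2132·q_1 = (-2.1364, 2.8636, -1.0909, -4.0000).
‖u_2‖ = 5.4731, so q_2 = (-0.3903, 0.5232, -0.1993, -0.7309).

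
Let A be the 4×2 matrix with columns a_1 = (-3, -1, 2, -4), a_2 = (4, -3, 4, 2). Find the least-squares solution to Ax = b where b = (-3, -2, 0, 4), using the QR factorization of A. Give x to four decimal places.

x = (-0.1631, 0.0118)

a_1 = (-3, -1, 2, -4); ‖a_1‖ = 5.4772, so q_1 = (-0.5477, -0.1826, 0.3651, -0.7303).
q_1·a_2 = (-0.5477)·4 + (-0.1826)·(-3) + 0.3651·4 + (-0.7303)·2 = -1.6432.
u_2 = a_2 + 1.6432·q_1 = (3.1000, -3.3000, 4.6000, 0.8000).
‖u_2‖ = 6.5038, so q_2 = (0.4766, -0.5074, 0.7073, 0.1230).
Qᵀb = (-0.9129, 0.0769).
Back-substitute: x_2 = 0.0769/6.5038 = 0.0118.
x_1 = (-0.9129 + 1.6432·0.0118)/5.4772 = -0.1631.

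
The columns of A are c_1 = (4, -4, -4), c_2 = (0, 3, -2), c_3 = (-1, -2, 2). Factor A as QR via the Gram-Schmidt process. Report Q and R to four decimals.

Q = [[0.5774, 0.0937, -0.8111], [-0.5774, 0.7493, -0.3244], [-0.5774, -0.6556, -0.4867]], R = [[6.9282, -0.5774, -0.5774], [0.0000, 3.5590, -2.9034], [0.0000, 0.0000, 0.4867]]

c_1 = (4, -4, -4); ‖c_1‖ = 6.9282, so e_1 = (0.5774, -0.5774, -0.5774).
e_1·c_2 = 0.5774·0 + (-0.5774)·3 + (-0.5774)·(-2) = -0.5774.
u_2 = c_2 + 0.5774·e_1 = (0.3333, 2.6667, -2.3333).
‖u_2‖ = 3.5590, so e_2 = (0.0937, 0.7493, -0.6556).
e_1·c_3 = 0.5774·(-1) + (-0.5774)·(-2) + (-0.5774)·2 = -0.5774; e_2·c_3 = 0.0937·(-1) + 0.7493·(-2) + (-0.6556)·2 = -2.9034.
u_3 = c_3 + 0.5774·e_1 + 2.9034·e_2 = (-0.3947, -0.1579, -0.2368).
‖u_3‖ = 0.4867, so e_3 = (-0.8111, -0.3244, -0.4867).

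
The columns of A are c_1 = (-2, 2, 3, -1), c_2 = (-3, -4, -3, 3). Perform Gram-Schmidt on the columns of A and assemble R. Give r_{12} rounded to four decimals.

r_{12} = -3.2998

q_1 = c_1/‖c_1‖ = (-2, 2, 3, -1)/4.2426 = (-0.4714, 0.4714, 0.7071, -0.2357).
r_{12} = q_1·c_2 = -3.2998.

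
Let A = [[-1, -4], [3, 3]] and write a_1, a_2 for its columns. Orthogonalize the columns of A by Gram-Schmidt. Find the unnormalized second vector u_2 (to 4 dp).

a_1 = (-1, 3); ‖a_1‖ = 3.1623, so q_1 = (-0.3162, 0.9487).
q_1·a_2 = (-0.3162)·(-4) + 0.9487·3 = 4.1110.
u_2 = a_2 − 4.1110·q_1 = (-2.7000, -0.9000).

u_2 = (-2.7000, -0.9000)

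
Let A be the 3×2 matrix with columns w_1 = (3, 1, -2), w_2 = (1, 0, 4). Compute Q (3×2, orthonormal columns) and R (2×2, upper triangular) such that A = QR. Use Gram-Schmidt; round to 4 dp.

w_1 = (3, 1, -2); ‖w_1‖ = 3.7417, so q_1 = (0.8018, 0.2673, -0.5345).
q_1·w_2 = 0.8018·1 + 0.2673·0 + (-0.5345)·4 = -1.3363.
u_2 = w_2 + 1.3363·q_1 = (2.0714, 0.3571, 3.2857).
‖u_2‖ = 3.9005, so q_2 = (0.5311, 0.0916, 0.8424).

Q = [[0.8018, 0.5311], [0.2673, 0.0916], [-0.5345, 0.8424]], R = [[3.7417, -1.3363], [0.0000, 3.9005]]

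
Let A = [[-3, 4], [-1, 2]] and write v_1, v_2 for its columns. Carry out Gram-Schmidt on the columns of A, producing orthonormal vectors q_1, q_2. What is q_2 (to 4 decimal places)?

v_1 = (-3, -1); ‖v_1‖ = 3.1623, so q_1 = (-0.9487, -0.3162).
q_1·v_2 = (-0.9487)·4 + (-0.3162)·2 = -4.4272.
u_2 = v_2 + 4.4272·q_1 = (-0.2000, 0.6000).
‖u_2‖ = 0.6325, so q_2 = (-0.3162, 0.9487).

q_2 = (-0.3162, 0.9487)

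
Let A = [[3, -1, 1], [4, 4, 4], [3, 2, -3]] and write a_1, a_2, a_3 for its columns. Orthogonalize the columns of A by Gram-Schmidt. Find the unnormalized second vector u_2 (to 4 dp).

u_2 = (-2.6765, 1.7647, 0.3235)

q_1 = a_1/‖a_1‖ = (3, 4, 3)/5.8310 = (0.5145, 0.6860, 0.5145).
r_{12} = q_1·a_2 = 3.2585.
u_2 = a_2 − 3.2585·q_1 = (-2.6765, 1.7647, 0.3235).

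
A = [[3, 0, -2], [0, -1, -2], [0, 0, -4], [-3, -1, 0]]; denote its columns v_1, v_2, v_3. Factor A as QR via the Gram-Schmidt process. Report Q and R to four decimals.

v_1 = (3, 0, 0, -3); ‖v_1‖ = 4.2426, so q_1 = (0.7071, 0.0000, 0.0000, -0.7071).
q_1·v_2 = 0.7071·0 + 0.0000·(-1) + 0.0000·0 + (-0.7071)·(-1) = 0.7071.
u_2 = v_2 − 0.7071·q_1 = (-0.5000, -1.0000, 0.0000, -0.5000).
‖u_2‖ = 1.2247, so q_2 = (-0.4082, -0.8165, 0.0000, -0.4082).
q_1·v_3 = 0.7071·(-2) + 0.0000·(-2) + 0.0000·(-4) + (-0.7071)·0 = -1.4142; q_2·v_3 = (-0.4082)·(-2) + (-0.8165)·(-2) + 0.0000·(-4) + (-0.4082)·0 = 2.4495.
u_3 = v_3 + 1.4142·q_1 − 2.4495·q_2 = (0.0000, 0.0000, -4.0000, 0.0000).
‖u_3‖ = 4.0000, so q_3 = (0.0000, 0.0000, -1.0000, 0.0000).

Q = [[0.7071, -0.4082, 0.0000], [0.0000, -0.8165, 0.0000], [0.0000, 0.0000, -1.0000], [-0.7071, -0.4082, 0.0000]], R = [[4.2426, 0.7071, -1.4142], [0.0000, 1.2247, 2.4495], [0.0000, 0.0000, 4.0000]]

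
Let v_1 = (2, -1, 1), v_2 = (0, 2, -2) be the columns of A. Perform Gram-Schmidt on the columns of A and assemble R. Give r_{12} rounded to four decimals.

e_1 = v_1/‖v_1‖ = (2, -1, 1)/2.4495 = (0.8165, -0.4082, 0.4082).
r_{12} = e_1·v_2 = -1.6330.

r_{12} = -1.6330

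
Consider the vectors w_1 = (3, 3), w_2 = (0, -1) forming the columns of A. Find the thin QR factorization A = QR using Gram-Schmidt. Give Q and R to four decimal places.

Q = [[0.7071, 0.7071], [0.7071, -0.7071]], R = [[4.2426, -0.7071], [0.0000, 0.7071]]

w_1 = (3, 3); ‖w_1‖ = 4.2426, so e_1 = (0.7071, 0.7071).
e_1·w_2 = 0.7071·0 + 0.7071·(-1) = -0.7071.
u_2 = w_2 + 0.7071·e_1 = (0.5000, -0.5000).
‖u_2‖ = 0.7071, so e_2 = (0.7071, -0.7071).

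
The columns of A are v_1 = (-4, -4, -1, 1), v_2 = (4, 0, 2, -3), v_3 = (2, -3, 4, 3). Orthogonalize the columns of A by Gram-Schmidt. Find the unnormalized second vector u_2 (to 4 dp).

u_2 = (1.5294, -2.4706, 1.3824, -2.3824)

e_1 = v_1/‖v_1‖ = (-4, -4, -1, 1)/5.8310 = (-0.6860, -0.6860, -0.1715, 0.1715).
r_{12} = e_1·v_2 = -3.6015.
u_2 = v_2 + 3.6015·e_1 = (1.5294, -2.4706, 1.3824, -2.3824).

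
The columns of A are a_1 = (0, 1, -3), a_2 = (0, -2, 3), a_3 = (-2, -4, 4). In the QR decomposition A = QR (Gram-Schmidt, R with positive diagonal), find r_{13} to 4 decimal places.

r_{13} = -5.0596

e_1 = a_1/‖a_1‖ = (0, 1, -3)/3.1623 = (0.0000, 0.3162, -0.9487).
r_{13} = e_1·a_3 = -5.0596.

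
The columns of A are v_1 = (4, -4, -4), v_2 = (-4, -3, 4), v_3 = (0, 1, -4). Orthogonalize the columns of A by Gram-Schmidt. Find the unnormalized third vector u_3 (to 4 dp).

u_3 = (-2.0000, 0.0000, -2.0000)

e_1 = v_1/‖v_1‖ = (4, -4, -4)/6.9282 = (0.5774, -0.5774, -0.5774).
r_{12} = e_1·v_2 = -2.8868.
u_2 = v_2 + 2.8868·e_1 = (-2.3333, -4.6667, 2.3333).
‖u_2‖ = 5.7155, so e_2 = (-0.4082, -0.8165, 0.4082).
r_{13} = e_1·v_3 = 1.7321; r_{23} = e_2·v_3 = -2.4495.
u_3 = v_3 − 1.7321·e_1 + 2.4495·e_2 = (-2.0000, 0.0000, -2.0000).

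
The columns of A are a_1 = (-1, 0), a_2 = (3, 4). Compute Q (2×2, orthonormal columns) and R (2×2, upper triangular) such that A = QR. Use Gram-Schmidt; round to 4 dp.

Q = [[-1.0000, 0.0000], [0.0000, 1.0000]], R = [[1.0000, -3.0000], [0.0000, 4.0000]]

q_1 = a_1/‖a_1‖ = (-1, 0)/1.0000 = (-1.0000, 0.0000).
r_{12} = q_1·a_2 = -3.0000.
u_2 = a_2 + 3.0000·q_1 = (0.0000, 4.0000).
‖u_2‖ = 4.0000, so q_2 = (0.0000, 1.0000).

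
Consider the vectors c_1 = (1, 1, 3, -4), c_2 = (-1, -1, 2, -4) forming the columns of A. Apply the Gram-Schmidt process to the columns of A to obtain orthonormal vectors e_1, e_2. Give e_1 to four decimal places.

e_1 = (0.1925, 0.1925, 0.5774, -0.7698)

c_1 = (1, 1, 3, -4); ‖c_1‖ = 5.1962, so e_1 = (0.1925, 0.1925, 0.5774, -0.7698).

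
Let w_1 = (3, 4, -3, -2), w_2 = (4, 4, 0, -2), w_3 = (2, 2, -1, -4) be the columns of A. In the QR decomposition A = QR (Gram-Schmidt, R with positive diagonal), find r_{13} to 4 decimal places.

r_{13} = 4.0555

w_1 = (3, 4, -3, -2); ‖w_1‖ = 6.1644, so e_1 = (0.4867, 0.6489, -0.4867, -0.3244).
r_{13} = e_1·w_3 = 4.0555.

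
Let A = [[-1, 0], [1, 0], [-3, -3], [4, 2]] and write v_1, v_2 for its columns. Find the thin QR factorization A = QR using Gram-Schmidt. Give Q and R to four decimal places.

v_1 = (-1, 1, -3, 4); ‖v_1‖ = 5.1962, so e_1 = (-0.1925, 0.1925, -0.5774, 0.7698).
e_1·v_2 = (-0.1925)·0 + 0.1925·0 + (-0.5774)·(-3) + 0.7698·2 = 3.2717.
u_2 = v_2 − 3.2717·e_1 = (0.6296, -0.6296, -1.1111, -0.5185).
‖u_2‖ = 1.5154, so e_2 = (0.4155, -0.4155, -0.7332, -0.3422).

Q = [[-0.1925, 0.4155], [0.1925, -0.4155], [-0.5774, -0.7332], [0.7698, -0.3422]], R = [[5.1962, 3.2717], [0.0000, 1.5154]]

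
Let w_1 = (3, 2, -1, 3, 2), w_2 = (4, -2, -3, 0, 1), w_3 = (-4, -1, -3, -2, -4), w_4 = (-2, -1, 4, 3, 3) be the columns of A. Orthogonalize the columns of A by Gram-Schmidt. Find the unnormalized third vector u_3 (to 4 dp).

e_1 = w_1/‖w_1‖ = (3, 2, -1, 3, 2)/5.1962 = (0.5774, 0.3849, -0.1925, 0.5774, 0.3849).
r_{12} = e_1·w_2 = 2.5019.
u_2 = w_2 − 2.5019·e_1 = (2.5556, -2.9630, -2.5185, -1.4444, 0.0370).
‖u_2‖ = 4.8724, so e_2 = (0.5245, -0.6081, -0.5169, -0.2965, 0.0076).
r_{13} = e_1·w_3 = -4.8113; r_{23} = e_2·w_3 = 0.6233.
u_3 = w_3 + 4.8113·e_1 − 0.6233·e_2 = (-1.5491, 1.2309, -3.6037, 0.9626, -2.1529).

u_3 = (-1.5491, 1.2309, -3.6037, 0.9626, -2.1529)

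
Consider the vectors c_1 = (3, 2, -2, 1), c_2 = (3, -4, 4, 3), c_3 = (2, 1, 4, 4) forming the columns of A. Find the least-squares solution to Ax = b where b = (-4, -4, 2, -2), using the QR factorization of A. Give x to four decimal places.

c_1 = (3, 2, -2, 1); ‖c_1‖ = 4.2426, so q_1 = (0.7071, 0.4714, -0.4714, 0.2357).
q_1·c_2 = 0.7071·3 + 0.4714·(-4) + (-0.4714)·4 + 0.2357·3 = -0.9428.
u_2 = c_2 + 0.9428·q_1 = (3.6667, -3.5556, 3.5556, 3.2222).
‖u_2‖ = 7.0079, so q_2 = (0.5232, -0.5074, 0.5074, 0.4598).
q_1·c_3 = 0.7071·2 + 0.4714·1 + (-0.4714)·4 + 0.2357·4 = 0.9428; q_2·c_3 = 0.5232·2 + (-0.5074)·1 + 0.5074·4 + 0.4598·4 = 4.4077.
u_3 = c_3 − 0.9428·q_1 − 4.4077·q_2 = (-0.9729, 2.7919, 2.2081, 1.7511).
‖u_3‖ = 4.0845, so q_3 = (-0.2382, 0.6835, 0.5406, 0.4287).
Qᵀb = (-6.1283, 0.0317, -1.5576).
Back-substitute: x_3 = -1.5576/4.0845 = -0.3813.
x_2 = (0.0317 − 4.4077·(-0.3813))/7.0079 = 0.2444.
x_1 = (-6.1283 + 0.9428·0.2444 − 0.9428·(-0.3813))/4.2426 = -1.3054.

x = (-1.3054, 0.2444, -0.3813)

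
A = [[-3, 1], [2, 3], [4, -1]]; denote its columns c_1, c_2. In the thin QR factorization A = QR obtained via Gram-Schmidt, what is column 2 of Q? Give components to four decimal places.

q_2 = (0.2707, 0.9268, -0.2603)

c_1 = (-3, 2, 4); ‖c_1‖ = 5.3852, so q_1 = (-0.5571, 0.3714, 0.7428).
q_1·c_2 = (-0.5571)·1 + 0.3714·3 + 0.7428·(-1) = -0.1857.
u_2 = c_2 + 0.1857·q_1 = (0.8966, 3.0690, -0.8621).
‖u_2‖ = 3.3114, so q_2 = (0.2707, 0.9268, -0.2603).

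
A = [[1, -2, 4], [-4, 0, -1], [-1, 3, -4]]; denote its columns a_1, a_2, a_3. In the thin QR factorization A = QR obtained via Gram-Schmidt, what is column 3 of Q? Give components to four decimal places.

a_1 = (1, -4, -1); ‖a_1‖ = 4.2426, so q_1 = (0.2357, -0.9428, -0.2357).
q_1·a_2 = 0.2357·(-2) + (-0.9428)·0 + (-0.2357)·3 = -1.1785.
u_2 = a_2 + 1.1785·q_1 = (-1.7222, -1.1111, 2.7222).
‖u_2‖ = 3.4075, so q_2 = (-0.5054, -0.3261, 0.7989).
q_1·a_3 = 0.2357·4 + (-0.9428)·(-1) + (-0.2357)·(-4) = 2.8284; q_2·a_3 = (-0.5054)·4 + (-0.3261)·(-1) + 0.7989·(-4) = -4.8912.
u_3 = a_3 − 2.8284·q_1 + 4.8912·q_2 = (0.8612, 0.0718, 0.5742).
‖u_3‖ = 1.0376, so q_3 = (0.8301, 0.0692, 0.5534).

q_3 = (0.8301, 0.0692, 0.5534)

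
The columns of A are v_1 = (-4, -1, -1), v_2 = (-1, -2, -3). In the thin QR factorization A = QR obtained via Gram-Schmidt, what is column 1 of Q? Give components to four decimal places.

e_1 = (-0.9428, -0.2357, -0.2357)

v_1 = (-4, -1, -1); ‖v_1‖ = 4.2426, so e_1 = (-0.9428, -0.2357, -0.2357).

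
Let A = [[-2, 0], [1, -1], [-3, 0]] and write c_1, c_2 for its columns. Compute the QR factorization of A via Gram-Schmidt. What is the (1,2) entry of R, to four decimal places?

r_{12} = -0.2673

c_1 = (-2, 1, -3); ‖c_1‖ = 3.7417, so e_1 = (-0.5345, 0.2673, -0.8018).
r_{12} = e_1·c_2 = -0.2673.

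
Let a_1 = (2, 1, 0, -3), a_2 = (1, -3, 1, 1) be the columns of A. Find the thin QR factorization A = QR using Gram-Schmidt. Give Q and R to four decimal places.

Q = [[0.5345, 0.4769], [0.2673, -0.8238], [0.0000, 0.3035], [-0.8018, 0.0434]], R = [[3.7417, -1.0690], [0.0000, 3.2950]]

a_1 = (2, 1, 0, -3); ‖a_1‖ = 3.7417, so q_1 = (0.5345, 0.2673, 0.0000, -0.8018).
q_1·a_2 = 0.5345·1 + 0.2673·(-3) + 0.0000·1 + (-0.8018)·1 = -1.0690.
u_2 = a_2 + 1.0690·q_1 = (1.5714, -2.7143, 1.0000, 0.1429).
‖u_2‖ = 3.2950, so q_2 = (0.4769, -0.8238, 0.3035, 0.0434).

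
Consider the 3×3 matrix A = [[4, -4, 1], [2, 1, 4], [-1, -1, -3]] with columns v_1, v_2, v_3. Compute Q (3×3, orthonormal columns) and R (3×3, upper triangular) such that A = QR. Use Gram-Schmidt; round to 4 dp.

Q = [[0.8729, -0.4830, 0.0692], [0.4364, 0.7094, -0.5534], [-0.2182, -0.5132, -0.8301]], R = [[4.5826, -2.8368, 3.2733], [0.0000, 3.1547, 3.8944], [0.0000, 0.0000, 0.3459]]

e_1 = v_1/‖v_1‖ = (4, 2, -1)/4.5826 = (0.8729, 0.4364, -0.2182).
r_{12} = e_1·v_2 = -2.8368.
u_2 = v_2 + 2.8368·e_1 = (-1.5238, 2.2381, -1.6190).
‖u_2‖ = 3.1547, so e_2 = (-0.4830, 0.7094, -0.5132).
r_{13} = e_1·v_3 = 3.2733; r_{23} = e_2·v_3 = 3.8944.
u_3 = v_3 − 3.2733·e_1 − 3.8944·e_2 = (0.0239, -0.1914, -0.2871).
‖u_3‖ = 0.3459, so e_3 = (0.0692, -0.5534, -0.8301).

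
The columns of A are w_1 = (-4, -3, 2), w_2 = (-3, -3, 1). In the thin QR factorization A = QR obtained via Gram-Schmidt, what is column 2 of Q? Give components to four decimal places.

e_2 = (0.1980, -0.7126, -0.6730)

e_1 = w_1/‖w_1‖ = (-4, -3, 2)/5.3852 = (-0.7428, -0.5571, 0.3714).
r_{12} = e_1·w_2 = 4.2710.
u_2 = w_2 − 4.2710·e_1 = (0.1724, -0.6207, -0.5862).
‖u_2‖ = 0.8710, so e_2 = (0.1980, -0.7126, -0.6730).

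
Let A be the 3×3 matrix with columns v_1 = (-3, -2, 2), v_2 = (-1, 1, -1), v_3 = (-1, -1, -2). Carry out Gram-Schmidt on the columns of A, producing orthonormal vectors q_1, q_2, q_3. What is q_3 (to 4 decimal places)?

q_3 = (0.0000, -0.7071, -0.7071)

q_1 = v_1/‖v_1‖ = (-3, -2, 2)/4.1231 = (-0.7276, -0.4851, 0.4851).
r_{12} = q_1·v_2 = -0.2425.
u_2 = v_2 + 0.2425·q_1 = (-1.1765, 0.8824, -0.8824).
‖u_2‖ = 1.7150, so q_2 = (-0.6860, 0.5145, -0.5145).
r_{13} = q_1·v_3 = 0.2425; r_{23} = q_2·v_3 = 1.2005.
u_3 = v_3 − 0.2425·q_1 − 1.2005·q_2 = (0.0000, -1.5000, -1.5000).
‖u_3‖ = 2.1213, so q_3 = (0.0000, -0.7071, -0.7071).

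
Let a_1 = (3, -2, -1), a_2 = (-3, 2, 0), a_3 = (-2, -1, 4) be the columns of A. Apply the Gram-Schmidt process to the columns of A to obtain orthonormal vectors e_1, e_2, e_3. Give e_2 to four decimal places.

e_2 = (-0.2224, 0.1482, -0.9636)

a_1 = (3, -2, -1); ‖a_1‖ = 3.7417, so e_1 = (0.8018, -0.5345, -0.2673).
e_1·a_2 = 0.8018·(-3) + (-0.5345)·2 + (-0.2673)·0 = -3.4744.
u_2 = a_2 + 3.4744·e_1 = (-0.2143, 0.1429, -0.9286).
‖u_2‖ = 0.9636, so e_2 = (-0.2224, 0.1482, -0.9636).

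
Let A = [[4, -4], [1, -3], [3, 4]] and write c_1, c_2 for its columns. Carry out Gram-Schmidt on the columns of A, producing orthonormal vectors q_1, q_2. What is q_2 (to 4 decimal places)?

c_1 = (4, 1, 3); ‖c_1‖ = 5.0990, so q_1 = (0.7845, 0.1961, 0.5883).
q_1·c_2 = 0.7845·(-4) + 0.1961·(-3) + 0.5883·4 = -1.3728.
u_2 = c_2 + 1.3728·q_1 = (-2.9231, -2.7308, 4.8077).
‖u_2‖ = 6.2542, so q_2 = (-0.4674, -0.4366, 0.7687).

q_2 = (-0.4674, -0.4366, 0.7687)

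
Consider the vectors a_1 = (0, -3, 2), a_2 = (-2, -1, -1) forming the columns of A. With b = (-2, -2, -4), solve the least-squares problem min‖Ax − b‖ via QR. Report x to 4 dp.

a_1 = (0, -3, 2); ‖a_1‖ = 3.6056, so q_1 = (0.0000, -0.8321, 0.5547).
q_1·a_2 = 0.0000·(-2) + (-0.8321)·(-1) + 0.5547·(-1) = 0.2774.
u_2 = a_2 − 0.2774·q_1 = (-2.0000, -0.7692, -1.1538).
‖u_2‖ = 2.4337, so q_2 = (-0.8218, -0.3161, -0.4741).
Qᵀb = (-0.5547, 4.1721).
Back-substitute: x_2 = 4.1721/2.4337 = 1.7143.
x_1 = (-0.5547 − 0.2774·1.7143)/3.6056 = -0.2857.

x = (-0.2857, 1.7143)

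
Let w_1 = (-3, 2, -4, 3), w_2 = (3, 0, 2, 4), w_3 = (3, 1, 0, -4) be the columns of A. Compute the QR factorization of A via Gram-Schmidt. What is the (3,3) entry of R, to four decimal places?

w_1 = (-3, 2, -4, 3); ‖w_1‖ = 6.1644, so e_1 = (-0.4867, 0.3244, -0.6489, 0.4867).
e_1·w_2 = (-0.4867)·3 + 0.3244·0 + (-0.6489)·2 + 0.4867·4 = -0.8111.
u_2 = w_2 + 0.8111·e_1 = (2.6053, 0.2632, 1.4737, 4.3947).
‖u_2‖ = 5.3237, so e_2 = (0.4894, 0.0494, 0.2768, 0.8255).
e_1·w_3 = (-0.4867)·3 + 0.3244·1 + (-0.6489)·0 + 0.4867·(-4) = -3.0822; e_2·w_3 = 0.4894·3 + 0.0494·1 + 0.2768·0 + 0.8255·(-4) = -1.7845.
u_3 = w_3 + 3.0822·e_1 + 1.7845·e_2 = (2.3733, 2.0882, -1.5060, -1.0269).
r_{33} = ‖u_3‖ = 3.6491.

r_{33} = 3.6491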